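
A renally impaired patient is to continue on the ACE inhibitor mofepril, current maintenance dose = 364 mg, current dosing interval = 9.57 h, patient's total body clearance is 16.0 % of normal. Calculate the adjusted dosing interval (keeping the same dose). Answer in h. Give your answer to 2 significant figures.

To keep the same average steady-state level, dosing rate must scale with clearance.
CL ratio = 16.0 / 100 = 0.1600
New interval (same dose) = 9.57 / 0.1600 = 59.81 h

60 h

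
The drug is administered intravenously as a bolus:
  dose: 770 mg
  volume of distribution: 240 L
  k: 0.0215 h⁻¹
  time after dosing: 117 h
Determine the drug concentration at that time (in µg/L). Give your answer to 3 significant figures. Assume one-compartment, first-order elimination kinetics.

259 µg/L

C₀ = Dose / Vd = 770.0 / 240 = 3.208 mg/L
C = C₀ · e^(−k·t) = 3.208 × e^(−0.02150 × 117)
  = 3.208 × 0.08082 = 0.2593 mg/L
Convert: 0.2593 mg/L × 1000 = 259.3 µg/L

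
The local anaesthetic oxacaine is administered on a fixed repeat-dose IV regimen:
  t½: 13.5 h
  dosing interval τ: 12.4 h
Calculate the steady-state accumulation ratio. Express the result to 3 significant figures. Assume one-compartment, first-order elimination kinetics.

k = ln2 / t½ = 0.693147 / 13.5 = 0.05134 h⁻¹
e^(−kτ) = e^(−0.05134 × 12.4) = 0.5291
Accumulation ratio R = 1 / (1 − e^(−kτ)) = 1 / (1 − 0.5291) = 2.124

2.12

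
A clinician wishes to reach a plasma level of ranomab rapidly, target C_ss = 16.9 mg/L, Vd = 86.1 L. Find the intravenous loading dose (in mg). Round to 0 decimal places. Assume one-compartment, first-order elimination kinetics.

1455 mg

LD = Css × Vd = 16.9 × 86.1 = 1455 mg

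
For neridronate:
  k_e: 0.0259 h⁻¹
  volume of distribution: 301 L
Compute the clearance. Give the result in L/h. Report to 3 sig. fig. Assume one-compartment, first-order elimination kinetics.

CL = k × Vd = 0.0259 × 301 = 7.796 L/h

7.80 L/h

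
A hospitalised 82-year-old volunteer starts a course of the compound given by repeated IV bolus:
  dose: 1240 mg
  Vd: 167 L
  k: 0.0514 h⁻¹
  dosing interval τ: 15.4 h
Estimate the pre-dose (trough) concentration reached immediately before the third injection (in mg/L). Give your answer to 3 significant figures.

4.89 mg/L

C₀ per dose = Dose / Vd = 1240 / 167 = 7.425 mg/L
Fraction remaining after one interval: r = e^(−kτ) = e^(−0.05140 × 15.4) = 0.4531
Before dose 3, 2 doses have been given (aged 1τ, 2τ).
C_trough = C₀ × (r + r²) = 7.425 × (0.4531 + 0.2053) = 4.889 mg/L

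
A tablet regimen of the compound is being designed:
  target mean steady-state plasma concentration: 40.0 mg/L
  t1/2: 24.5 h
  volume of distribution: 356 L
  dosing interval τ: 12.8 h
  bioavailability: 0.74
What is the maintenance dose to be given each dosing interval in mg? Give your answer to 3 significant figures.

k = ln2 / t½ = 0.693147 / 24.5 = 0.02829 h⁻¹
CL = k × Vd = 0.02829 × 356 = 10.07 L/h
At steady state, F × (Dose/τ) = Css × CL.
Dose = Css × CL × τ / F = 40.0 × 10.07 × 12.8 / 0.74 = 6967 mg

6970 mg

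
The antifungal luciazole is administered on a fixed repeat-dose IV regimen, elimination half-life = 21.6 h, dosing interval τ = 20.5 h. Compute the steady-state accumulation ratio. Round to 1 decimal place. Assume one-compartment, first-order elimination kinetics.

k = ln2 / t½ = 0.693147 / 21.6 = 0.03209 h⁻¹
e^(−kτ) = e^(−0.03209 × 20.5) = 0.5180
Accumulation ratio R = 1 / (1 − e^(−kτ)) = 1 / (1 − 0.5180) = 2.075

2.1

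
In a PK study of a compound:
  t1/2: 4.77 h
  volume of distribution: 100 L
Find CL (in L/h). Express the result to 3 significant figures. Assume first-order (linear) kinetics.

k = ln2 / t½ = 0.693147 / 4.77 = 0.1453 h⁻¹
CL = k × Vd = 0.1453 × 100 = 14.53 L/h

14.5 L/h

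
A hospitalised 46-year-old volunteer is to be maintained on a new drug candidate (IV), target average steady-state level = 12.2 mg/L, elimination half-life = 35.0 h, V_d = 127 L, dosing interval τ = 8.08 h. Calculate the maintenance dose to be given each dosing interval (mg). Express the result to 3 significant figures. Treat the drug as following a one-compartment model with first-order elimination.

248 mg

k = ln2 / t½ = 0.693147 / 35.0 = 0.01980 h⁻¹
CL = k × Vd = 0.01980 × 127 = 2.515 L/h
At steady state, Dose/τ = Css × CL.
Dose = Css × CL × τ = 12.2 × 2.515 × 8.08 = 247.9 mg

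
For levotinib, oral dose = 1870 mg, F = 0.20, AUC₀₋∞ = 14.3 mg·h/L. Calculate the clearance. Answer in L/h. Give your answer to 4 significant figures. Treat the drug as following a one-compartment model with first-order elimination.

CL = F·Dose / AUC = 0.20 × 1870 / 14.3 = 26.15 L/h

26.15 L/h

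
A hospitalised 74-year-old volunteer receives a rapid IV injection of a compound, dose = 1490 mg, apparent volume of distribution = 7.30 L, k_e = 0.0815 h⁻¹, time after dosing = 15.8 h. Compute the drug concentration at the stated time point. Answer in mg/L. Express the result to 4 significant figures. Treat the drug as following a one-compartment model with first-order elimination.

C₀ = Dose / Vd = 1490 / 7.30 = 204.1 mg/L
C = C₀ · e^(−k·t) = 204.1 × e^(−0.08150 × 15.8)
  = 204.1 × 0.2759 = 56.31 mg/L

56.31 mg/L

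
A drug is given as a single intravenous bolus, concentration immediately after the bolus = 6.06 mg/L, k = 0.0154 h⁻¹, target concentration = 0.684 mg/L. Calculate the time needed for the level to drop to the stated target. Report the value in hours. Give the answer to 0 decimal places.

142 h

t = ln(C₀ / C) / k = ln(6.060 / 0.684) / 0.01540
  = ln(8.860) / 0.01540 = 2.182 / 0.01540 = 141.7 h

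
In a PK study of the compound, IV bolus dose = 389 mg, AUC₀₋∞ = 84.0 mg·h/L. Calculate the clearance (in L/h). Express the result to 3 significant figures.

CL = Dose / AUC = 389 / 84.0 = 4.631 L/h

4.63 L/h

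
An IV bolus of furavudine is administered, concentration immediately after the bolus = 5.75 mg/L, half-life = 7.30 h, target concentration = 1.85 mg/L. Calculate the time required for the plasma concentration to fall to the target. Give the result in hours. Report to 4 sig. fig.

k = ln2 / t½ = 0.693147 / 7.30 = 0.09495 h⁻¹
t = ln(C₀ / C) / k = ln(5.750 / 1.85) / 0.09495
  = ln(3.108) / 0.09495 = 1.134 / 0.09495 = 11.94 h

11.94 h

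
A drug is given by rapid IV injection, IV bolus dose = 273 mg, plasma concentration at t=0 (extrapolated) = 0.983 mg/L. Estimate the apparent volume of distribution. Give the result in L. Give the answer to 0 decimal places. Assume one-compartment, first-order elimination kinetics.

Vd = Dose / C₀ = 273.0 / 0.983 = 277.7 L

278 L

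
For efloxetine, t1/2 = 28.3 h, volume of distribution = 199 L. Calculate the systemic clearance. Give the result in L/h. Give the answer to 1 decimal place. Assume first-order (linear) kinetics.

4.9 L/h

k = ln2 / t½ = 0.693147 / 28.3 = 0.02449 h⁻¹
CL = k × Vd = 0.02449 × 199 = 4.874 L/h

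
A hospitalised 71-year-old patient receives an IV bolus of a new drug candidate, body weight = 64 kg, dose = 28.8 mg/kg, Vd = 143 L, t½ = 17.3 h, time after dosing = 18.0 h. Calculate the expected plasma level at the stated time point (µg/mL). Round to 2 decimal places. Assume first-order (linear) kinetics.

6.27 µg/mL

Total dose = 28.8 × 64 = 1843 mg
C₀ = Dose / Vd = 1843 / 143 = 12.89 mg/L
k = ln2 / t½ = 0.693147 / 17.3 = 0.04007 h⁻¹
C = C₀ · e^(−k·t) = 12.89 × e^(−0.04007 × 18.0)
  = 12.89 × 0.4861 = 6.266 mg/L
(6.266 mg/L = 6.266 µg/mL)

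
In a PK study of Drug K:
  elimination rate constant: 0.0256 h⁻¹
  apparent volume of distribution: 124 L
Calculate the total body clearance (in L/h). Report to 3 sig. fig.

CL = k × Vd = 0.0256 × 124 = 3.174 L/h

3.17 L/h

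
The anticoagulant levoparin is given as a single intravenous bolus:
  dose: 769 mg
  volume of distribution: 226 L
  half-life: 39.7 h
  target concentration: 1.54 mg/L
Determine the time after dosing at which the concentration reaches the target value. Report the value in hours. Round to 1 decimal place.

C₀ = Dose / Vd = 769.0 / 226 = 3.403 mg/L
k = ln2 / t½ = 0.693147 / 39.7 = 0.01746 h⁻¹
t = ln(C₀ / C) / k = ln(3.403 / 1.54) / 0.01746
  = ln(2.210) / 0.01746 = 0.7930 / 0.01746 = 45.42 h

45.4 h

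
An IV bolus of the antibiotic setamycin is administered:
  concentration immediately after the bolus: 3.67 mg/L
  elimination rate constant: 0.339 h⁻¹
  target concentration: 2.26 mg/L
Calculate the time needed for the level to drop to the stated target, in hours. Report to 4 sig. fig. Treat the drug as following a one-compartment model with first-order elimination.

1.430 h

t = ln(C₀ / C) / k = ln(3.670 / 2.26) / 0.3390
  = ln(1.624) / 0.3390 = 0.4849 / 0.3390 = 1.430 h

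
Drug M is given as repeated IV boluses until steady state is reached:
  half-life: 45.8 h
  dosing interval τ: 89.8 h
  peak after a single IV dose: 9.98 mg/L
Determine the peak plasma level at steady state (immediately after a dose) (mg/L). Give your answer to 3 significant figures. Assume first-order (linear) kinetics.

k = ln2 / t½ = 0.693147 / 45.8 = 0.01513 h⁻¹
e^(−kτ) = e^(−0.01513 × 89.8) = 0.2570
Accumulation ratio R = 1 / (1 − e^(−kτ)) = 1 / (1 − 0.2570) = 1.346
Steady-state peak = C₀ × R = 9.98 × 1.346 = 13.43 mg/L

13.4 mg/L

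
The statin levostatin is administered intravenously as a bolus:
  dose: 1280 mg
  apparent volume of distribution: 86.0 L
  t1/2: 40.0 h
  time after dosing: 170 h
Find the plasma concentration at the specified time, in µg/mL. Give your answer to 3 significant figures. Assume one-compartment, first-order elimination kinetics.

0.782 µg/mL

C₀ = Dose / Vd = 1280 / 86.0 = 14.88 mg/L
k = ln2 / t½ = 0.693147 / 40.0 = 0.01733 h⁻¹
C = C₀ · e^(−k·t) = 14.88 × e^(−0.01733 × 170)
  = 14.88 × 0.05254 = 0.7818 mg/L
(0.7818 mg/L = 0.7818 µg/mL)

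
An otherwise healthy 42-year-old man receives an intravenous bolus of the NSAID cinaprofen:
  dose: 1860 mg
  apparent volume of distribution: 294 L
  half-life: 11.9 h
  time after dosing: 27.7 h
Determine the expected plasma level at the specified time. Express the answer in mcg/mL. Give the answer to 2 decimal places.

C₀ = Dose / Vd = 1860 / 294 = 6.327 mg/L
k = ln2 / t½ = 0.693147 / 11.9 = 0.05825 h⁻¹
C = C₀ · e^(−k·t) = 6.327 × e^(−0.05825 × 27.7)
  = 6.327 × 0.1992 = 1.260 mg/L
(1.260 mg/L = 1.260 mcg/mL)

1.26 mcg/mL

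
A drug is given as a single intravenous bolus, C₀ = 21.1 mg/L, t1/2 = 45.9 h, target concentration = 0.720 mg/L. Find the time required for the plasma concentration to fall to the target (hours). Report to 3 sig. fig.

224 h

k = ln2 / t½ = 0.693147 / 45.9 = 0.01510 h⁻¹
t = ln(C₀ / C) / k = ln(21.10 / 0.720) / 0.01510
  = ln(29.31) / 0.01510 = 3.378 / 0.01510 = 223.7 h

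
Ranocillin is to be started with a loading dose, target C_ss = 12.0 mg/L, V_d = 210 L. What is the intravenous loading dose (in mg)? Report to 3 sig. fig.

2520 mg

LD = Css × Vd = 12.0 × 210 = 2520 mg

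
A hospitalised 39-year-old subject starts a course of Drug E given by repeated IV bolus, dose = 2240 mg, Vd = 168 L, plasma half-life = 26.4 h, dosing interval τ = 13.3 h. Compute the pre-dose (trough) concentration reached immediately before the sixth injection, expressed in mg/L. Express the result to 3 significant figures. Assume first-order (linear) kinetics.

C₀ per dose = Dose / Vd = 2240 / 168 = 13.33 mg/L
k = ln2 / t½ = 0.693147 / 26.4 = 0.02626 h⁻¹
Fraction remaining after one interval: r = e^(−kτ) = e^(−0.02626 × 13.3) = 0.7052
Before dose 6, 5 doses have been given (aged 1τ, 2τ, 3τ, 4τ, 5τ).
C_trough = C₀ × (r + r² + … + r^5) = C₀ × r(1−r^5)/(1−r)
        = 13.33 × 0.7052 × (1 − 0.1744) / (1 − 0.7052) = 26.33 mg/L

26.3 mg/L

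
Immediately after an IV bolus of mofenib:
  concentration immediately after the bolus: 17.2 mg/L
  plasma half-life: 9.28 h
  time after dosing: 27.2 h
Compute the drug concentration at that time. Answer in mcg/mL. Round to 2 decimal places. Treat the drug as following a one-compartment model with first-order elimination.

2.26 mcg/mL

k = ln2 / t½ = 0.693147 / 9.28 = 0.07469 h⁻¹
C = C₀ · e^(−k·t) = 17.20 × e^(−0.07469 × 27.2)
  = 17.20 × 0.1311 = 2.255 mg/L
(2.255 mg/L = 2.255 mcg/mL)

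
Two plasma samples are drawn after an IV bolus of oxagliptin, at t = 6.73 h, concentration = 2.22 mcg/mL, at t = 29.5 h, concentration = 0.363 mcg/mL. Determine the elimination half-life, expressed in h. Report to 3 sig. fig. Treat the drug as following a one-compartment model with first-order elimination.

k = ln(C₁/C₂) / (t₂ − t₁) = ln(2.22/0.363) / (29.5 − 6.73)
  = 1.811 / 22.77 = 0.07953 h⁻¹
t½ = ln2 / k = 0.693147 / 0.07953 = 8.716 h

8.72 h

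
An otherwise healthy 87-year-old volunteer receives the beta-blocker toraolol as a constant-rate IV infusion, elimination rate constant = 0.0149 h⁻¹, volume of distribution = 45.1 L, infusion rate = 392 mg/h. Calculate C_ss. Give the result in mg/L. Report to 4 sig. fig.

583.3 mg/L

CL = k × Vd = 0.01490 × 45.1 = 0.6720 L/h
At steady state Css = R₀ / CL = 392 / 0.6720 = 583.3 mg/L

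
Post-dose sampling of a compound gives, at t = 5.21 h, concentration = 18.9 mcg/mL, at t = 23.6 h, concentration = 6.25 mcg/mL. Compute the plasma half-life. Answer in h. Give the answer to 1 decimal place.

11.5 h

k = ln(C₁/C₂) / (t₂ − t₁) = ln(18.9/6.25) / (23.6 − 5.21)
  = 1.107 / 18.39 = 0.06020 h⁻¹
t½ = ln2 / k = 0.693147 / 0.06020 = 11.51 h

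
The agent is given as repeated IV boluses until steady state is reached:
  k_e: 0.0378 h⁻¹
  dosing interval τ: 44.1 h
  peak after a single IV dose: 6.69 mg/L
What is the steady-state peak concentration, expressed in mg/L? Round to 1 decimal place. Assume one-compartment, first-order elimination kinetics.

8.2 mg/L

e^(−kτ) = e^(−0.03780 × 44.1) = 0.1888
Accumulation ratio R = 1 / (1 − e^(−kτ)) = 1 / (1 − 0.1888) = 1.233
Steady-state peak = C₀ × R = 6.69 × 1.233 = 8.249 mg/L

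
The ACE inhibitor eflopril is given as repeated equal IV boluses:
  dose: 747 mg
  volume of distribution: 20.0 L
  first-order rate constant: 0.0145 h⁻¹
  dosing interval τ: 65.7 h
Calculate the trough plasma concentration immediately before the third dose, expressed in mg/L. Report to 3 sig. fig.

C₀ per dose = Dose / Vd = 747 / 20.0 = 37.35 mg/L
Fraction remaining after one interval: r = e^(−kτ) = e^(−0.01450 × 65.7) = 0.3857
Before dose 3, 2 doses have been given (aged 1τ, 2τ).
C_trough = C₀ × (r + r²) = 37.35 × (0.3857 + 0.1488) = 19.96 mg/L

20.0 mg/L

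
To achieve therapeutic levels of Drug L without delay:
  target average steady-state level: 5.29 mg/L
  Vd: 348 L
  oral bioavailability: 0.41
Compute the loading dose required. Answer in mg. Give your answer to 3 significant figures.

LD = Css × Vd / F = 5.29 × 348 / 0.41 = 4490 mg

4490 mg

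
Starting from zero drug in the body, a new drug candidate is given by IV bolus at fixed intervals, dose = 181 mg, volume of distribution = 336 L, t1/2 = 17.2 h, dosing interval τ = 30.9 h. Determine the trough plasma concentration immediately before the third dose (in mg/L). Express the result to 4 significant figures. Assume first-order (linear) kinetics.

0.1997 mg/L

C₀ per dose = Dose / Vd = 181 / 336 = 0.5387 mg/L
k = ln2 / t½ = 0.693147 / 17.2 = 0.04030 h⁻¹
Fraction remaining after one interval: r = e^(−kτ) = e^(−0.04030 × 30.9) = 0.2879
Before dose 3, 2 doses have been given (aged 1τ, 2τ).
C_trough = C₀ × (r + r²) = 0.5387 × (0.2879 + 0.08289) = 0.1997 mg/L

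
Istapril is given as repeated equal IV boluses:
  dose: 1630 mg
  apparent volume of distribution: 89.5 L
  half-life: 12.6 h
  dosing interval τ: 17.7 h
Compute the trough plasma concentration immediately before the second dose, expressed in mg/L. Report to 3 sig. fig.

C₀ per dose = Dose / Vd = 1630 / 89.5 = 18.21 mg/L
k = ln2 / t½ = 0.693147 / 12.6 = 0.05501 h⁻¹
Fraction remaining after one interval: r = e^(−kτ) = e^(−0.05501 × 17.7) = 0.3777
Before dose 2, 1 dose has been given (aged 1τ).
C_trough = C₀ × r = 18.21 × 0.3777 = 6.878 mg/L

6.88 mg/L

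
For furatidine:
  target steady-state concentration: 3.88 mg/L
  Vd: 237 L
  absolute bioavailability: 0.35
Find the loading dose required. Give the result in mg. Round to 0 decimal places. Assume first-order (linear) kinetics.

LD = Css × Vd / F = 3.88 × 237 / 0.35 = 2627 mg

2627 mg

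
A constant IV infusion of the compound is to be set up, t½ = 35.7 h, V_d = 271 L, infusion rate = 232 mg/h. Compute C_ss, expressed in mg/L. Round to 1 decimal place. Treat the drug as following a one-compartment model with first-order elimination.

k = ln2 / t½ = 0.693147 / 35.7 = 0.01942 h⁻¹
CL = k × Vd = 0.01942 × 271 = 5.263 L/h
At steady state Css = R₀ / CL = 232 / 5.263 = 44.08 mg/L

44.1 mg/L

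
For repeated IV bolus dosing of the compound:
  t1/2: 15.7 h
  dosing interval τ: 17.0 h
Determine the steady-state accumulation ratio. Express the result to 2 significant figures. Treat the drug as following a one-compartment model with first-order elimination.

k = ln2 / t½ = 0.693147 / 15.7 = 0.04415 h⁻¹
e^(−kτ) = e^(−0.04415 × 17.0) = 0.4721
Accumulation ratio R = 1 / (1 − e^(−kτ)) = 1 / (1 − 0.4721) = 1.894

1.9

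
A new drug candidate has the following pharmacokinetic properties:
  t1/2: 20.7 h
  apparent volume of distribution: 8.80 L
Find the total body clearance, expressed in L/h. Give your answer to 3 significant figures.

0.295 L/h

k = ln2 / t½ = 0.693147 / 20.7 = 0.03349 h⁻¹
CL = k × Vd = 0.03349 × 8.80 = 0.2947 L/h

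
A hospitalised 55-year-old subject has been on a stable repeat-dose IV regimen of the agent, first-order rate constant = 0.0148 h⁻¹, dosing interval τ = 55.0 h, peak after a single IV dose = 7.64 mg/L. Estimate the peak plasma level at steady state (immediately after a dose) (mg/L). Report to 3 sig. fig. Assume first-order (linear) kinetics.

13.7 mg/L

e^(−kτ) = e^(−0.01480 × 55.0) = 0.4431
Accumulation ratio R = 1 / (1 − e^(−kτ)) = 1 / (1 − 0.4431) = 1.796
Steady-state peak = C₀ × R = 7.64 × 1.796 = 13.72 mg/L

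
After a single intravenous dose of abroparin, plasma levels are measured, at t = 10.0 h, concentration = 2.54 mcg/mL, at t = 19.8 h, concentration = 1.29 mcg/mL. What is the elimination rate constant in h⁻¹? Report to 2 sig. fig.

0.069 h⁻¹

k = ln(C₁/C₂) / (t₂ − t₁) = ln(2.54/1.29) / (19.8 − 10.0)
  = 0.6775 / 9.800 = 0.06913 h⁻¹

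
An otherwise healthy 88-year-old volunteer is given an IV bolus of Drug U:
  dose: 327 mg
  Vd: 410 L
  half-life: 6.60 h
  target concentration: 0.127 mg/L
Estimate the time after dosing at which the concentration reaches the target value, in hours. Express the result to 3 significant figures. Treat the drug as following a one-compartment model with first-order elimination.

17.5 h

C₀ = Dose / Vd = 327.0 / 410 = 0.7976 mg/L
k = ln2 / t½ = 0.693147 / 6.60 = 0.1050 h⁻¹
t = ln(C₀ / C) / k = ln(0.7976 / 0.127) / 0.1050
  = ln(6.280) / 0.1050 = 1.837 / 0.1050 = 17.50 h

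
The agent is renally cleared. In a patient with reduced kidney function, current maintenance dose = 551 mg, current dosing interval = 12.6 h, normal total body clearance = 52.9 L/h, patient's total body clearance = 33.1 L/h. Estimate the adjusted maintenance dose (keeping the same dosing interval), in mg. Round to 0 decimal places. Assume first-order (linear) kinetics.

345 mg

To keep the same average steady-state level, dosing rate must scale with clearance.
CL ratio = 33.1 / 52.9 = 0.6257
New dose (same interval) = 551 × 0.6257 = 344.8 mg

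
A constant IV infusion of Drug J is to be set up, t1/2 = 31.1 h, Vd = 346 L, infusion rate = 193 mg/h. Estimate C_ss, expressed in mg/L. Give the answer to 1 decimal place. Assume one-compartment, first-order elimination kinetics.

25.0 mg/L

k = ln2 / t½ = 0.693147 / 31.1 = 0.02229 h⁻¹
CL = k × Vd = 0.02229 × 346 = 7.712 L/h
At steady state Css = R₀ / CL = 193 / 7.712 = 25.03 mg/L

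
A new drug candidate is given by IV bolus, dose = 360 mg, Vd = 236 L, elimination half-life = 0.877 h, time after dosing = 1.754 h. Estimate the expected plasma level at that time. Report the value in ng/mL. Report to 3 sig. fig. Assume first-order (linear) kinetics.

C₀ = Dose / Vd = 360.0 / 236 = 1.525 mg/L
k = ln2 / t½ = 0.693147 / 0.877 = 0.7904 h⁻¹
t / t½ = 1.754 / 0.877 = 2 half-lives
C = C₀ × (1/2)^2 = 1.525 × 0.2500 = 0.3813 mg/L
Convert: 0.3813 mg/L × 1000 = 381.3 ng/mL

381 ng/mL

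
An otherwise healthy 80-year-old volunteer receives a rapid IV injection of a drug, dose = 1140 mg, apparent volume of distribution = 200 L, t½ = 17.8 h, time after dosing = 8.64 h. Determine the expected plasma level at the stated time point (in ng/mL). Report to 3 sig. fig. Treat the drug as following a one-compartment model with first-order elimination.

C₀ = Dose / Vd = 1140 / 200 = 5.700 mg/L
k = ln2 / t½ = 0.693147 / 17.8 = 0.03894 h⁻¹
C = C₀ · e^(−k·t) = 5.700 × e^(−0.03894 × 8.64)
  = 5.700 × 0.7143 = 4.072 mg/L
Convert: 4.072 mg/L × 1000 = 4072 ng/mL

4070 ng/mL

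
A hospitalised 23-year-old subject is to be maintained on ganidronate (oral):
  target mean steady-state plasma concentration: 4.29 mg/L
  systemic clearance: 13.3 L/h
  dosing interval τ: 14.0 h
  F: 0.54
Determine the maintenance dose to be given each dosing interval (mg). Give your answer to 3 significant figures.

1480 mg

At steady state, F × (Dose/τ) = Css × CL.
Dose = Css × CL × τ / F = 4.29 × 13.30 × 14.0 / 0.54 = 1479 mg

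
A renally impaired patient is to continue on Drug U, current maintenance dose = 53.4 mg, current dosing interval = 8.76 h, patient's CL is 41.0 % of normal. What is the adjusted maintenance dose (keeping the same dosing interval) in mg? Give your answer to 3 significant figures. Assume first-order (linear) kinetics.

To keep the same average steady-state level, dosing rate must scale with clearance.
CL ratio = 41.0 / 100 = 0.4100
New dose (same interval) = 53.4 × 0.4100 = 21.89 mg

21.9 mg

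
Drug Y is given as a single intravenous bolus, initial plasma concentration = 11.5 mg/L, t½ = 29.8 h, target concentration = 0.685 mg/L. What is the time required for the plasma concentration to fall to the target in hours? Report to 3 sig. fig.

k = ln2 / t½ = 0.693147 / 29.8 = 0.02326 h⁻¹
t = ln(C₀ / C) / k = ln(11.50 / 0.685) / 0.02326
  = ln(16.79) / 0.02326 = 2.821 / 0.02326 = 121.3 h

121 h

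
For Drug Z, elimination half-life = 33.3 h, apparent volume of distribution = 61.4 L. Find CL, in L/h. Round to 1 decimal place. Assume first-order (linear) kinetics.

1.3 L/h

k = ln2 / t½ = 0.693147 / 33.3 = 0.02082 h⁻¹
CL = k × Vd = 0.02082 × 61.4 = 1.278 L/h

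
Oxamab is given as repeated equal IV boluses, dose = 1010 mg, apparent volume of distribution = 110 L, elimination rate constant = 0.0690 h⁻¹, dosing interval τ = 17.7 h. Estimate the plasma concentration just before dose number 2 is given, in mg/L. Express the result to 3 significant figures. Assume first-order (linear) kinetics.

C₀ per dose = Dose / Vd = 1010 / 110 = 9.182 mg/L
Fraction remaining after one interval: r = e^(−kτ) = e^(−0.06900 × 17.7) = 0.2948
Before dose 2, 1 dose has been given (aged 1τ).
C_trough = C₀ × r = 9.182 × 0.2948 = 2.707 mg/L

2.71 mg/L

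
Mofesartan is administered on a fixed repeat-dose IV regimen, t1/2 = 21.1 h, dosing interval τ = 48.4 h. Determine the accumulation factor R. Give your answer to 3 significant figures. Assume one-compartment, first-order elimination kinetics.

k = ln2 / t½ = 0.693147 / 21.1 = 0.03285 h⁻¹
e^(−kτ) = e^(−0.03285 × 48.4) = 0.2039
Accumulation ratio R = 1 / (1 − e^(−kτ)) = 1 / (1 − 0.2039) = 1.256

1.26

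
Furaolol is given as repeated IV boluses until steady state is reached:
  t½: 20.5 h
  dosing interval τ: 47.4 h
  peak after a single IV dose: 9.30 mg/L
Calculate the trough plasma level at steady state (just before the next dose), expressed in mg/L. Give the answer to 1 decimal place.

k = ln2 / t½ = 0.693147 / 20.5 = 0.03381 h⁻¹
e^(−kτ) = e^(−0.03381 × 47.4) = 0.2014
Accumulation ratio R = 1 / (1 − e^(−kτ)) = 1 / (1 − 0.2014) = 1.252
Steady-state trough = C₀ × R × e^(−kτ) = 9.30 × 1.252 × 0.2014 = 2.345 mg/L

2.3 mg/L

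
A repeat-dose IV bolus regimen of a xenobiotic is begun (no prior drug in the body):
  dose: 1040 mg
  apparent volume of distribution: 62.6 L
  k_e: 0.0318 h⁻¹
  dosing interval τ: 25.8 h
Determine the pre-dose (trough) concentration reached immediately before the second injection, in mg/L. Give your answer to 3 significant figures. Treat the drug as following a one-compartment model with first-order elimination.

C₀ per dose = Dose / Vd = 1040 / 62.6 = 16.61 mg/L
Fraction remaining after one interval: r = e^(−kτ) = e^(−0.03180 × 25.8) = 0.4402
Before dose 2, 1 dose has been given (aged 1τ).
C_trough = C₀ × r = 16.61 × 0.4402 = 7.312 mg/L

7.31 mg/L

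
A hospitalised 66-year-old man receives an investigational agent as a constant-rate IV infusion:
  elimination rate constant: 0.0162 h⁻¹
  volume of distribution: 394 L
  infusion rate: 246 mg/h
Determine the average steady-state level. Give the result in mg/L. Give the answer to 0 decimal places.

39 mg/L

CL = k × Vd = 0.01620 × 394 = 6.383 L/h
At steady state Css = R₀ / CL = 246 / 6.383 = 38.54 mg/L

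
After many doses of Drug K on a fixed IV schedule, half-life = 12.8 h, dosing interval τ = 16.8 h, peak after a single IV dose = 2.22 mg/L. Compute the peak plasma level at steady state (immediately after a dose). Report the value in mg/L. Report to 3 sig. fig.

3.72 mg/L

k = ln2 / t½ = 0.693147 / 12.8 = 0.05415 h⁻¹
e^(−kτ) = e^(−0.05415 × 16.8) = 0.4026
Accumulation ratio R = 1 / (1 − e^(−kτ)) = 1 / (1 − 0.4026) = 1.674
Steady-state peak = C₀ × R = 2.22 × 1.674 = 3.716 mg/L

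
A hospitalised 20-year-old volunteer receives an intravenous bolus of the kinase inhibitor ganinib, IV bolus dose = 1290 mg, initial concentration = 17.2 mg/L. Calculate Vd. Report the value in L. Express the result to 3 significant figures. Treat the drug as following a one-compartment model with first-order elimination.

Vd = Dose / C₀ = 1290 / 17.2 = 75.00 L

75.0 L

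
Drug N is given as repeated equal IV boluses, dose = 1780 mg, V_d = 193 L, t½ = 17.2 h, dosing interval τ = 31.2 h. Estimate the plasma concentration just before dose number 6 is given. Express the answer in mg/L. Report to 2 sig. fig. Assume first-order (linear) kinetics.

C₀ per dose = Dose / Vd = 1780 / 193 = 9.223 mg/L
k = ln2 / t½ = 0.693147 / 17.2 = 0.04030 h⁻¹
Fraction remaining after one interval: r = e^(−kτ) = e^(−0.04030 × 31.2) = 0.2844
Before dose 6, 5 doses have been given (aged 1τ, 2τ, 3τ, 4τ, 5τ).
C_trough = C₀ × (r + r² + … + r^5) = C₀ × r(1−r^5)/(1−r)
        = 9.223 × 0.2844 × (1 − 0.001861) / (1 − 0.2844) = 3.659 mg/L

3.7 mg/L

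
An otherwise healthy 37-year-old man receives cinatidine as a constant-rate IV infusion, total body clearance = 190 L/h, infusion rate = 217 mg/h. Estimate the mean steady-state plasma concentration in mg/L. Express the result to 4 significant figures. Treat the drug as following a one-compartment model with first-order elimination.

1.142 mg/L

At steady state Css = R₀ / CL = 217 / 190.0 = 1.142 mg/L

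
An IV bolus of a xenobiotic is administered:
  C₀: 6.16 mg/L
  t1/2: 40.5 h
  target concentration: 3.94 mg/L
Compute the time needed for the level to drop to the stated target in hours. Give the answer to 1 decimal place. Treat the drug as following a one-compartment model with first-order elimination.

k = ln2 / t½ = 0.693147 / 40.5 = 0.01711 h⁻¹
t = ln(C₀ / C) / k = ln(6.160 / 3.94) / 0.01711
  = ln(1.563) / 0.01711 = 0.4466 / 0.01711 = 26.10 h

26.1 h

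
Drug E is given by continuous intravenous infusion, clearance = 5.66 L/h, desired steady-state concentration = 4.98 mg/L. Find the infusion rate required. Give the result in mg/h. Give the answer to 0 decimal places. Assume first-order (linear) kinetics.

28 mg/h

At steady state, infusion rate R₀ = Css × CL = 4.98 × 5.660 = 28.19 mg/h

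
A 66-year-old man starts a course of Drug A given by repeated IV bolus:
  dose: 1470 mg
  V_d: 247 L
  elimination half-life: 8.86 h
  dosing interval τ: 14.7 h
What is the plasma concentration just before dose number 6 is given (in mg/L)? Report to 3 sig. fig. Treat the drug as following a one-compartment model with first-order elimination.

C₀ per dose = Dose / Vd = 1470 / 247 = 5.951 mg/L
k = ln2 / t½ = 0.693147 / 8.86 = 0.07823 h⁻¹
Fraction remaining after one interval: r = e^(−kτ) = e^(−0.07823 × 14.7) = 0.3166
Before dose 6, 5 doses have been given (aged 1τ, 2τ, 3τ, 4τ, 5τ).
C_trough = C₀ × (r + r² + … + r^5) = C₀ × r(1−r^5)/(1−r)
        = 5.951 × 0.3166 × (1 − 0.003181) / (1 − 0.3166) = 2.748 mg/L

2.75 mg/L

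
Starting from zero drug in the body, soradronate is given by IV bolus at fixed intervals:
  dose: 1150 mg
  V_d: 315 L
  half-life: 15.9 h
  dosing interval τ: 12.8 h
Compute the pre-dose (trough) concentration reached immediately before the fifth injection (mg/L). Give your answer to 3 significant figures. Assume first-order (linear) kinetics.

4.36 mg/L

C₀ per dose = Dose / Vd = 1150 / 315 = 3.651 mg/L
k = ln2 / t½ = 0.693147 / 15.9 = 0.04359 h⁻¹
Fraction remaining after one interval: r = e^(−kτ) = e^(−0.04359 × 12.8) = 0.5724
Before dose 5, 4 doses have been given (aged 1τ, 2τ, 3τ, 4τ).
C_trough = C₀ × (r + r² + … + r^4) = C₀ × r(1−r^4)/(1−r)
        = 3.651 × 0.5724 × (1 − 0.1073) / (1 − 0.5724) = 4.363 mg/L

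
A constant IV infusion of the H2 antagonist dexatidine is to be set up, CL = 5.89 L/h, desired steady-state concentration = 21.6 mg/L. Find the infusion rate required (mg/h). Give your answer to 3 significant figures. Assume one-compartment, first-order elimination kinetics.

At steady state, infusion rate R₀ = Css × CL = 21.6 × 5.890 = 127.2 mg/h

127 mg/h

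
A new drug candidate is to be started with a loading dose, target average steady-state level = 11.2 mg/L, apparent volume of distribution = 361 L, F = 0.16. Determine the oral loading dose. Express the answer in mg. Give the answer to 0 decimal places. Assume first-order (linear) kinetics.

25270 mg

LD = Css × Vd / F = 11.2 × 361 / 0.16 = 25270 mg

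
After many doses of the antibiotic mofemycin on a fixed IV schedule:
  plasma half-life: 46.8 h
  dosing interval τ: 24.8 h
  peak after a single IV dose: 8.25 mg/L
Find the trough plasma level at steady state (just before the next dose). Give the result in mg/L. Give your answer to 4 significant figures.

k = ln2 / t½ = 0.693147 / 46.8 = 0.01481 h⁻¹
e^(−kτ) = e^(−0.01481 × 24.8) = 0.6926
Accumulation ratio R = 1 / (1 − e^(−kτ)) = 1 / (1 − 0.6926) = 3.253
Steady-state trough = C₀ × R × e^(−kτ) = 8.25 × 3.253 × 0.6926 = 18.59 mg/L

18.59 mg/L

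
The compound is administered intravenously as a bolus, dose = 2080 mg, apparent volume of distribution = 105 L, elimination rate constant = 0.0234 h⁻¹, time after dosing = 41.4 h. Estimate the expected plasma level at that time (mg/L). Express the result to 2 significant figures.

7.5 mg/L

C₀ = Dose / Vd = 2080 / 105 = 19.81 mg/L
C = C₀ · e^(−k·t) = 19.81 × e^(−0.02340 × 41.4)
  = 19.81 × 0.3796 = 7.520 mg/L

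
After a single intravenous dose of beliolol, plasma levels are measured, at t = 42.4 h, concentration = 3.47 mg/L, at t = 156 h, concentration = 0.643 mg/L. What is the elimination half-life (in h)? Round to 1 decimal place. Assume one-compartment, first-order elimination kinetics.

k = ln(C₁/C₂) / (t₂ − t₁) = ln(3.47/0.643) / (156 − 42.4)
  = 1.686 / 113.6 = 0.01484 h⁻¹
t½ = ln2 / k = 0.693147 / 0.01484 = 46.71 h

46.7 h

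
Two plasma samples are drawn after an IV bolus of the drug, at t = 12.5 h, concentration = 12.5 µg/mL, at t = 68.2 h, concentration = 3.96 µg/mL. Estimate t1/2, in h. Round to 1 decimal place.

33.6 h

k = ln(C₁/C₂) / (t₂ − t₁) = ln(12.5/3.96) / (68.2 − 12.5)
  = 1.149 / 55.70 = 0.02063 h⁻¹
t½ = ln2 / k = 0.693147 / 0.02063 = 33.60 h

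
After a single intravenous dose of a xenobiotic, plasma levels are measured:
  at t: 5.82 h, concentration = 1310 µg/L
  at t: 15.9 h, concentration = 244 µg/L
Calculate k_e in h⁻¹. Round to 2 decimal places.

k = ln(C₁/C₂) / (t₂ − t₁) = ln(1310/244) / (15.9 − 5.82)
  = 1.681 / 10.08 = 0.1668 h⁻¹

0.17 h⁻¹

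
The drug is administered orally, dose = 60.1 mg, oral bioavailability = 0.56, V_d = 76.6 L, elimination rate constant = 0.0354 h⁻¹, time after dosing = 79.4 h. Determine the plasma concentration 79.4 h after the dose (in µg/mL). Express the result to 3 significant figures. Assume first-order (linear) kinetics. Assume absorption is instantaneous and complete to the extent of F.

0.0264 µg/mL

Amount reaching circulation = F × Dose = 0.56 × 60.10 = 33.66 mg
C₀ = F·Dose / Vd = 33.66 / 76.6 = 0.4394 mg/L
C = C₀ · e^(−k·t) = 0.4394 × e^(−0.03540 × 79.4)
  = 0.4394 × 0.06016 = 0.02643 mg/L
(0.02643 mg/L = 0.02643 µg/mL)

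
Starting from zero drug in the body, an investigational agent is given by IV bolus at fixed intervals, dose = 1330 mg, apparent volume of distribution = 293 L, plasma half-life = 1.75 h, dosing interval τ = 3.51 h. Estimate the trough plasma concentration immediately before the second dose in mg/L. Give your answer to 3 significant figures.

C₀ per dose = Dose / Vd = 1330 / 293 = 4.539 mg/L
k = ln2 / t½ = 0.693147 / 1.75 = 0.3961 h⁻¹
Fraction remaining after one interval: r = e^(−kτ) = e^(−0.3961 × 3.51) = 0.2490
Before dose 2, 1 dose has been given (aged 1τ).
C_trough = C₀ × r = 4.539 × 0.2490 = 1.130 mg/L

1.13 mg/L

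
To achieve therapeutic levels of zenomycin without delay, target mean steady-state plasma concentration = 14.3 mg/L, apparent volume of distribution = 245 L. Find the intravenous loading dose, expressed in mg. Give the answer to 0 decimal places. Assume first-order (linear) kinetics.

3504 mg

LD = Css × Vd = 14.3 × 245 = 3504 mg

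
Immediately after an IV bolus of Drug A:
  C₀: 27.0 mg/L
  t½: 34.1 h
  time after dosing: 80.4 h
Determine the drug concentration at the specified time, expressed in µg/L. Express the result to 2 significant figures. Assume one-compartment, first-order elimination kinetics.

5300 µg/L

k = ln2 / t½ = 0.693147 / 34.1 = 0.02033 h⁻¹
C = C₀ · e^(−k·t) = 27.00 × e^(−0.02033 × 80.4)
  = 27.00 × 0.1950 = 5.265 mg/L
Convert: 5.265 mg/L × 1000 = 5265 µg/L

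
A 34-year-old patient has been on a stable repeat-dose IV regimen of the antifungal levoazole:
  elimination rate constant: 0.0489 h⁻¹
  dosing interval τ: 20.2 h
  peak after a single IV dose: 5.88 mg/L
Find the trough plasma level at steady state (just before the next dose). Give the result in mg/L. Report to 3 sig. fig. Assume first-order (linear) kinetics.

e^(−kτ) = e^(−0.04890 × 20.2) = 0.3724
Accumulation ratio R = 1 / (1 − e^(−kτ)) = 1 / (1 − 0.3724) = 1.593
Steady-state trough = C₀ × R × e^(−kτ) = 5.88 × 1.593 × 0.3724 = 3.488 mg/L

3.49 mg/L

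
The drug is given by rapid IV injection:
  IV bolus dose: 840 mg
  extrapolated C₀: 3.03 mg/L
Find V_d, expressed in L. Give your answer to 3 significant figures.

277 L

Vd = Dose / C₀ = 840.0 / 3.03 = 277.2 L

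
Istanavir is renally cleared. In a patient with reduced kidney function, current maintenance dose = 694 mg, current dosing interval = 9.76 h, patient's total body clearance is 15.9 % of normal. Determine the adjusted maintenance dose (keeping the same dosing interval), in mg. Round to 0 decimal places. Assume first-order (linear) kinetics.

110 mg

To keep the same average steady-state level, dosing rate must scale with clearance.
CL ratio = 15.9 / 100 = 0.1590
New dose (same interval) = 694 × 0.1590 = 110.3 mg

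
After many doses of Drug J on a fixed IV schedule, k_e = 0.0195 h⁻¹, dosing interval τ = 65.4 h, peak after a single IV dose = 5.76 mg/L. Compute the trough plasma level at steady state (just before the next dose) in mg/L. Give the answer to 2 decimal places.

e^(−kτ) = e^(−0.01950 × 65.4) = 0.2793
Accumulation ratio R = 1 / (1 − e^(−kτ)) = 1 / (1 − 0.2793) = 1.388
Steady-state trough = C₀ × R × e^(−kτ) = 5.76 × 1.388 × 0.2793 = 2.233 mg/L

2.23 mg/L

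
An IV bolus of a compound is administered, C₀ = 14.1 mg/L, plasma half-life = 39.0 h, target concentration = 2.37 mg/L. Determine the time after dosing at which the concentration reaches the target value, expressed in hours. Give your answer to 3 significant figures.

k = ln2 / t½ = 0.693147 / 39.0 = 0.01777 h⁻¹
t = ln(C₀ / C) / k = ln(14.10 / 2.37) / 0.01777
  = ln(5.949) / 0.01777 = 1.783 / 0.01777 = 100.3 h

100 h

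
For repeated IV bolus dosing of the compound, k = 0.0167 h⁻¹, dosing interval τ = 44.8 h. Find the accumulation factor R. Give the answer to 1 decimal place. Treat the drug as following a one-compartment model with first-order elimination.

e^(−kτ) = e^(−0.01670 × 44.8) = 0.4732
Accumulation ratio R = 1 / (1 − e^(−kτ)) = 1 / (1 − 0.4732) = 1.898

1.9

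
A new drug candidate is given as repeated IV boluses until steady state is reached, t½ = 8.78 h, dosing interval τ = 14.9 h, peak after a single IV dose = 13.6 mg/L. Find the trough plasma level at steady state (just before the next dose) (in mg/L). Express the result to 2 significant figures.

6.1 mg/L

k = ln2 / t½ = 0.693147 / 8.78 = 0.07895 h⁻¹
e^(−kτ) = e^(−0.07895 × 14.9) = 0.3084
Accumulation ratio R = 1 / (1 − e^(−kτ)) = 1 / (1 − 0.3084) = 1.446
Steady-state trough = C₀ × R × e^(−kτ) = 13.6 × 1.446 × 0.3084 = 6.065 mg/L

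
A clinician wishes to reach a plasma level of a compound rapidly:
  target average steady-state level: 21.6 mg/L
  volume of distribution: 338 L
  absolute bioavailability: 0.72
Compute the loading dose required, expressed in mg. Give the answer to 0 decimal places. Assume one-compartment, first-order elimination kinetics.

LD = Css × Vd / F = 21.6 × 338 / 0.72 = 10140 mg

10140 mg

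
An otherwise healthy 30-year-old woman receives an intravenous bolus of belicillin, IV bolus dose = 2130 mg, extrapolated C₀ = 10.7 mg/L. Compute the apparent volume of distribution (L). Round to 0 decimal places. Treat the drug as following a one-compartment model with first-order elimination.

Vd = Dose / C₀ = 2130 / 10.7 = 199.1 L

199 L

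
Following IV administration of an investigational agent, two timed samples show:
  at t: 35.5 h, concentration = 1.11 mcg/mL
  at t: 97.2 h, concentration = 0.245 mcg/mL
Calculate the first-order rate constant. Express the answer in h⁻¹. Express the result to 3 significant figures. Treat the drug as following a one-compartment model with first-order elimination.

k = ln(C₁/C₂) / (t₂ − t₁) = ln(1.11/0.245) / (97.2 − 35.5)
  = 1.511 / 61.70 = 0.02449 h⁻¹

0.0245 h⁻¹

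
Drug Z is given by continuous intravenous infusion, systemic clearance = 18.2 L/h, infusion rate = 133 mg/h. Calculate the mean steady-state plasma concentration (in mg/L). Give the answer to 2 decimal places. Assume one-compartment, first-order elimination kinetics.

At steady state Css = R₀ / CL = 133 / 18.20 = 7.308 mg/L

7.31 mg/L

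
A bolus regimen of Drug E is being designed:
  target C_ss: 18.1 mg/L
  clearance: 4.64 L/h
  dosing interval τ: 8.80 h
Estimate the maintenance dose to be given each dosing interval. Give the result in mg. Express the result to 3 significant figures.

At steady state, Dose/τ = Css × CL.
Dose = Css × CL × τ = 18.1 × 4.640 × 8.80 = 739.1 mg

739 mg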